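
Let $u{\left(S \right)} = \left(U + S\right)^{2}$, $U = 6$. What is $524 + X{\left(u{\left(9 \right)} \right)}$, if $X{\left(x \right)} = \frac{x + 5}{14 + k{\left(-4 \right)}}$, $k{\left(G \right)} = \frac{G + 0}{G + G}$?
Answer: $\frac{15656}{29} \approx 539.86$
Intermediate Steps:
$k{\left(G \right)} = \frac{1}{2}$ ($k{\left(G \right)} = \frac{G}{2 G} = G \frac{1}{2 G} = \frac{1}{2}$)
$u{\left(S \right)} = \left(6 + S\right)^{2}$
$X{\left(x \right)} = \frac{10}{29} + \frac{2 x}{29}$ ($X{\left(x \right)} = \frac{x + 5}{14 + \frac{1}{2}} = \frac{5 + x}{\frac{29}{2}} = \left(5 + x\right) \frac{2}{29} = \frac{10}{29} + \frac{2 x}{29}$)
$524 + X{\left(u{\left(9 \right)} \right)} = 524 + \left(\frac{10}{29} + \frac{2 \left(6 + 9\right)^{2}}{29}\right) = 524 + \left(\frac{10}{29} + \frac{2 \cdot 15^{2}}{29}\right) = 524 + \left(\frac{10}{29} + \frac{2}{29} \cdot 225\right) = 524 + \left(\frac{10}{29} + \frac{450}{29}\right) = 524 + \frac{460}{29} = \frac{15656}{29}$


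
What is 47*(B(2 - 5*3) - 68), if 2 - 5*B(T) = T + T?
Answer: -14664/5 ≈ -2932.8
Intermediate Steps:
B(T) = ⅖ - 2*T/5 (B(T) = ⅖ - (T + T)/5 = ⅖ - 2*T/5)
47*(B(2 - 5*3) - 68) = 47*((⅖ - 2*(2 - 5*3)/5) - 68) = 47*((⅖ - 2*(2 - 15)/5) - 68) = 47*((⅖ - ⅖*(-13)) - 68) = 47*((⅖ + 26/5) - 68) = 47*(28/5 - 68) = 47*(-312/5) = -14664/5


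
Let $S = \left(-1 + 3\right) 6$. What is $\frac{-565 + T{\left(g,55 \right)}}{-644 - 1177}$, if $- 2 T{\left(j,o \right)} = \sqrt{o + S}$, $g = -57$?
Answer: $\frac{565}{1821} + \frac{\sqrt{67}}{3642} \approx 0.31252$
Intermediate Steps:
$S = 12$ ($S = 2 \cdot 6 = 12$)
$T{\left(j,o \right)} = - \frac{\sqrt{12 + o}}{2}$ ($T{\left(j,o \right)} = - \frac{\sqrt{o + 12}}{2} = - \frac{\sqrt{12 + o}}{2}$)
$\frac{-565 + T{\left(g,55 \right)}}{-644 - 1177} = \frac{-565 - \frac{\sqrt{12 + 55}}{2}}{-644 - 1177} = \frac{-565 - \frac{\sqrt{67}}{2}}{-1821} = \left(-565 - \frac{\sqrt{67}}{2}\right) \left(- \frac{1}{1821}\right) = \frac{565}{1821} + \frac{\sqrt{67}}{3642}$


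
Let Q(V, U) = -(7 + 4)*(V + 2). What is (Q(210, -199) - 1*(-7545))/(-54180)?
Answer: -5213/54180 ≈ -0.096216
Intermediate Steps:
Q(V, U) = -22 - 11*V (Q(V, U) = -11*(2 + V) = -(22 + 11*V) = -22 - 11*V)
(Q(210, -199) - 1*(-7545))/(-54180) = ((-22 - 11*210) - 1*(-7545))/(-54180) = ((-22 - 2310) + 7545)*(-1/54180) = (-2332 + 7545)*(-1/54180) = 5213*(-1/54180) = -5213/54180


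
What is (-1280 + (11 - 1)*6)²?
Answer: 1488400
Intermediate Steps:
(-1280 + (11 - 1)*6)² = (-1280 + 10*6)² = (-1280 + 60)² = (-1220)² = 1488400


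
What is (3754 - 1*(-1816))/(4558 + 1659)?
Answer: 5570/6217 ≈ 0.89593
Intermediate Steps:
(3754 - 1*(-1816))/(4558 + 1659) = (3754 + 1816)/6217 = 5570*(1/6217) = 5570/6217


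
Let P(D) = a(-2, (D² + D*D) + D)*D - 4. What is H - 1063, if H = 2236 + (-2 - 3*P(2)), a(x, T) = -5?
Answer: 1213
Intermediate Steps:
P(D) = -4 - 5*D (P(D) = -5*D - 4 = -4 - 5*D)
H = 2276 (H = 2236 + (-2 - 3*(-4 - 5*2)) = 2236 + (-2 - 3*(-4 - 10)) = 2236 + (-2 - 3*(-14)) = 2236 + (-2 + 42) = 2236 + 40 = 2276)
H - 1063 = 2276 - 1063 = 1213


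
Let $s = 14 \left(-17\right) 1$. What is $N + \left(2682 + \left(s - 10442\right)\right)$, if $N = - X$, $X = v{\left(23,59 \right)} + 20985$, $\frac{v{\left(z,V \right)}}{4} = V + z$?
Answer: $-29311$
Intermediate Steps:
$s = -238$ ($s = \left(-238\right) 1 = -238$)
$v{\left(z,V \right)} = 4 V + 4 z$ ($v{\left(z,V \right)} = 4 \left(V + z\right) = 4 V + 4 z$)
$X = 21313$ ($X = \left(4 \cdot 59 + 4 \cdot 23\right) + 20985 = \left(236 + 92\right) + 20985 = 328 + 20985 = 21313$)
$N = -21313$ ($N = \left(-1\right) 21313 = -21313$)
$N + \left(2682 + \left(s - 10442\right)\right) = -21313 + \left(2682 - 10680\right) = -21313 - 7998 = -29311$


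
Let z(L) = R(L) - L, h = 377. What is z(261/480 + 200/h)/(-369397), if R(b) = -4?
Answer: 306079/22282027040 ≈ 1.3737e-5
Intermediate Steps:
z(L) = -4 - L
z(261/480 + 200/h)/(-369397) = (-4 - (261/480 + 200/377))/(-369397) = (-4 - (261*(1/480) + 200*(1/377)))*(-1/369397) = (-4 - (87/160 + 200/377))*(-1/369397) = (-4 - 1*64799/60320)*(-1/369397) = (-4 - 64799/60320)*(-1/369397) = -306079/60320*(-1/369397) = 306079/22282027040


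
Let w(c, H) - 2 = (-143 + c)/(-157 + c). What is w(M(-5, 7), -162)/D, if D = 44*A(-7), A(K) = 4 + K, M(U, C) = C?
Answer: -109/4950 ≈ -0.022020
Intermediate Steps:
w(c, H) = 2 + (-143 + c)/(-157 + c)
D = -132 (D = 44*(4 - 7) = 44*(-3) = -132)
w(M(-5, 7), -162)/D = ((-457 + 3*7)/(-157 + 7))/(-132) = ((-457 + 21)/(-150))*(-1/132) = -1/150*(-436)*(-1/132) = (218/75)*(-1/132) = -109/4950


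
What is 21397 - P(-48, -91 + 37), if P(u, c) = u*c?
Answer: 18805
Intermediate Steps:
P(u, c) = c*u
21397 - P(-48, -91 + 37) = 21397 - (-91 + 37)*(-48) = 21397 - (-54)*(-48) = 21397 - 1*2592 = 21397 - 2592 = 18805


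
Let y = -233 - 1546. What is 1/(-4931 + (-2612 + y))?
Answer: -1/9322 ≈ -0.00010727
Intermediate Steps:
y = -1779
1/(-4931 + (-2612 + y)) = 1/(-4931 + (-2612 - 1779)) = 1/(-4931 - 4391) = 1/(-9322) = -1/9322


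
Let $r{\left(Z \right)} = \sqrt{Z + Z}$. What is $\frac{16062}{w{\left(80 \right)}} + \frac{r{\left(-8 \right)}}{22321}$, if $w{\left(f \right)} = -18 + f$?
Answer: $\frac{8031}{31} + \frac{4 i}{22321} \approx 259.06 + 0.0001792 i$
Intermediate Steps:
$r{\left(Z \right)} = \sqrt{2} \sqrt{Z}$ ($r{\left(Z \right)} = \sqrt{2 Z} = \sqrt{2} \sqrt{Z}$)
$\frac{16062}{w{\left(80 \right)}} + \frac{r{\left(-8 \right)}}{22321} = \frac{16062}{-18 + 80} + \frac{\sqrt{2} \sqrt{-8}}{22321} = \frac{16062}{62} + \sqrt{2} \cdot 2 i \sqrt{2} \cdot \frac{1}{22321} = 16062 \cdot \frac{1}{62} + 4 i \frac{1}{22321} = \frac{8031}{31} + \frac{4 i}{22321}$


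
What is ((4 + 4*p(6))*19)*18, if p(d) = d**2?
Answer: 50616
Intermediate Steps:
((4 + 4*p(6))*19)*18 = ((4 + 4*6**2)*19)*18 = ((4 + 4*36)*19)*18 = ((4 + 144)*19)*18 = (148*19)*18 = 2812*18 = 50616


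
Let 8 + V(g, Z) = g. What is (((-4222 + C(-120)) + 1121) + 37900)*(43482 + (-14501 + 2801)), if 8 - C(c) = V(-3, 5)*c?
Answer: 1064283834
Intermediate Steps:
V(g, Z) = -8 + g
C(c) = 8 + 11*c (C(c) = 8 - (-8 - 3)*c = 8 - (-11)*c = 8 + 11*c)
(((-4222 + C(-120)) + 1121) + 37900)*(43482 + (-14501 + 2801)) = (((-4222 + (8 + 11*(-120))) + 1121) + 37900)*(43482 + (-14501 + 2801)) = (((-4222 + (8 - 1320)) + 1121) + 37900)*(43482 - 11700) = (((-4222 - 1312) + 1121) + 37900)*31782 = ((-5534 + 1121) + 37900)*31782 = (-4413 + 37900)*31782 = 33487*31782 = 1064283834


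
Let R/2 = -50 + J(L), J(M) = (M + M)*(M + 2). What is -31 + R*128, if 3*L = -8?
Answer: -107287/9 ≈ -11921.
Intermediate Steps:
L = -8/3 (L = (⅓)*(-8) = -8/3 ≈ -2.6667)
J(M) = 2*M*(2 + M) (J(M) = (2*M)*(2 + M) = 2*M*(2 + M))
R = -836/9 (R = 2*(-50 + 2*(-8/3)*(2 - 8/3)) = 2*(-50 + 2*(-8/3)*(-⅔)) = 2*(-50 + 32/9) = 2*(-418/9) = -836/9 ≈ -92.889)
-31 + R*128 = -31 - 836/9*128 = -31 - 107008/9 = -107287/9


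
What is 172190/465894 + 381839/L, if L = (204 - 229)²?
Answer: 89002058908/145591875 ≈ 611.31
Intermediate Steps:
L = 625 (L = (-25)² = 625)
172190/465894 + 381839/L = 172190/465894 + 381839/625 = 172190*(1/465894) + 381839*(1/625) = 86095/232947 + 381839/625 = 89002058908/145591875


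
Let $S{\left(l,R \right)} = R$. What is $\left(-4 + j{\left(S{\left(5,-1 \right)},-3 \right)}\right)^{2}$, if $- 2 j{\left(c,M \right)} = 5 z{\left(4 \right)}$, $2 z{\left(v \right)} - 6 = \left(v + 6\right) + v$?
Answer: $841$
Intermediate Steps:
$z{\left(v \right)} = 6 + v$ ($z{\left(v \right)} = 3 + \frac{\left(v + 6\right) + v}{2} = 3 + \frac{\left(6 + v\right) + v}{2} = 3 + \frac{6 + 2 v}{2} = 3 + \left(3 + v\right) = 6 + v$)
$j{\left(c,M \right)} = -25$ ($j{\left(c,M \right)} = - \frac{5 \left(6 + 4\right)}{2} = - \frac{5 \cdot 10}{2} = \left(- \frac{1}{2}\right) 50 = -25$)
$\left(-4 + j{\left(S{\left(5,-1 \right)},-3 \right)}\right)^{2} = \left(-4 - 25\right)^{2} = \left(-29\right)^{2} = 841$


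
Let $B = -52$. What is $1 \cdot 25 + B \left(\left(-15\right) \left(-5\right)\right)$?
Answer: $-3875$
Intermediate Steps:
$1 \cdot 25 + B \left(\left(-15\right) \left(-5\right)\right) = 1 \cdot 25 - 52 \left(\left(-15\right) \left(-5\right)\right) = 25 - 3900 = -3875$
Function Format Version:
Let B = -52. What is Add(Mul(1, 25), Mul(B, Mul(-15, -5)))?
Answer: -3875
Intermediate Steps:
Add(Mul(1, 25), Mul(B, Mul(-15, -5))) = Add(Mul(1, 25), Mul(-52, Mul(-15, -5))) = Add(25, Mul(-52, 75)) = Add(25, -3900) = -3875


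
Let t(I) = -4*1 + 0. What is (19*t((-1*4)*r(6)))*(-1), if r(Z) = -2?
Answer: 76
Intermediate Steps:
t(I) = -4 (t(I) = -4 + 0 = -4)
(19*t((-1*4)*r(6)))*(-1) = (19*(-4))*(-1) = -76*(-1) = 76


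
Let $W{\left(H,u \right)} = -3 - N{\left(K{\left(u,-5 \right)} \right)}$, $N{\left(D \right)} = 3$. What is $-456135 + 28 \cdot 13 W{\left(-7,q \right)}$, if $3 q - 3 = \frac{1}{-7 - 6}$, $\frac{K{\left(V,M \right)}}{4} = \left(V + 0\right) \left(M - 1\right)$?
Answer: $-458319$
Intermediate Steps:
$K{\left(V,M \right)} = 4 V \left(-1 + M\right)$ ($K{\left(V,M \right)} = 4 \left(V + 0\right) \left(M - 1\right) = 4 V \left(-1 + M\right)$)
$q = \frac{38}{39}$ ($q = 1 + \frac{1}{3 \left(-7 - 6\right)} = 1 + \frac{1}{3 \left(-13\right)} = 1 + \frac{1}{3} \left(- \frac{1}{13}\right) = 1 - \frac{1}{39} = \frac{38}{39} \approx 0.97436$)
$W{\left(H,u \right)} = -6$ ($W{\left(H,u \right)} = -3 - 3 = -6$)
$-456135 + 28 \cdot 13 W{\left(-7,q \right)} = -456135 + 28 \cdot 13 \left(-6\right) = -456135 + 364 \left(-6\right) = -456135 - 2184 = -458319$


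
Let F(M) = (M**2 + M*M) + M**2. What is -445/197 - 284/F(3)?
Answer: -67963/5319 ≈ -12.777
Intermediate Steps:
F(M) = 3*M**2 (F(M) = (M**2 + M**2) + M**2 = 2*M**2 + M**2 = 3*M**2)
-445/197 - 284/F(3) = -445/197 - 284/(3*3**2) = -445*1/197 - 284/(3*9) = -445/197 - 284/27 = -67963/5319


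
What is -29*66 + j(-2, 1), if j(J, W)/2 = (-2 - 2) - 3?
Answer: -1928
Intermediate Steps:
j(J, W) = -14 (j(J, W) = 2*((-2 - 2) - 3) = 2*(-4 - 3) = 2*(-7) = -14)
-29*66 + j(-2, 1) = -29*66 - 14 = -1914 - 14 = -1928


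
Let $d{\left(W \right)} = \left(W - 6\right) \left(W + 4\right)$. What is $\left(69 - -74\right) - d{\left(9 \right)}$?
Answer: $104$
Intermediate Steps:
$d{\left(W \right)} = \left(-6 + W\right) \left(4 + W\right)$
$\left(69 - -74\right) - d{\left(9 \right)} = \left(69 - -74\right) - \left(-24 + 9^{2} - 18\right) = \left(69 + 74\right) - \left(-24 + 81 - 18\right) = 143 - 39 = 104$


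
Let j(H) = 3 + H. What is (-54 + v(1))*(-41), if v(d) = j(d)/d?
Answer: 2050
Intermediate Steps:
v(d) = (3 + d)/d
(-54 + v(1))*(-41) = (-54 + (3 + 1)/1)*(-41) = (-54 + 1*4)*(-41) = (-54 + 4)*(-41) = -50*(-41) = 2050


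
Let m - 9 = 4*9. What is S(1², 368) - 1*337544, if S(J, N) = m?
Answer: -337499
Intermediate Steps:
m = 45 (m = 9 + 4*9 = 9 + 36 = 45)
S(J, N) = 45
S(1², 368) - 1*337544 = 45 - 1*337544 = 45 - 337544 = -337499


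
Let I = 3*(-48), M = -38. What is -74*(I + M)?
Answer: 13468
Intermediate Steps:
I = -144
-74*(I + M) = -74*(-144 - 38) = -74*(-182) = 13468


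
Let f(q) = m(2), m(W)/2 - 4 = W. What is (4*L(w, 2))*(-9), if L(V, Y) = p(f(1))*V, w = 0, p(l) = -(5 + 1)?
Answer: 0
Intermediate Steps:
m(W) = 8 + 2*W
f(q) = 12 (f(q) = 8 + 2*2 = 8 + 4 = 12)
p(l) = -6 (p(l) = -1*6 = -6)
L(V, Y) = -6*V
(4*L(w, 2))*(-9) = (4*(-6*0))*(-9) = (4*0)*(-9) = 0*(-9) = 0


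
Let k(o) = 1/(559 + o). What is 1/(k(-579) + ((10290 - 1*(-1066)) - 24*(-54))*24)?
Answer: 20/6072959 ≈ 3.2933e-6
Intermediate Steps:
1/(k(-579) + ((10290 - 1*(-1066)) - 24*(-54))*24) = 1/(1/(559 - 579) + ((10290 - 1*(-1066)) - 24*(-54))*24) = 1/(1/(-20) + ((10290 + 1066) + 1296)*24) = 1/(-1/20 + (11356 + 1296)*24) = 1/(-1/20 + 12652*24) = 1/(-1/20 + 303648) = 1/(6072959/20) = 20/6072959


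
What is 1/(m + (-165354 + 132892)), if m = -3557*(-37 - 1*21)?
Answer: 1/173844 ≈ 5.7523e-6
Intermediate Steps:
m = 206306 (m = -3557*(-37 - 21) = -3557*(-58) = 206306)
1/(m + (-165354 + 132892)) = 1/(206306 + (-165354 + 132892)) = 1/(206306 - 32462) = 1/173844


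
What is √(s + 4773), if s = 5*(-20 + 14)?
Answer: 3*√527 ≈ 68.869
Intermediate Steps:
s = -30 (s = 5*(-6) = -30)
√(s + 4773) = √(-30 + 4773) = √4743 = 3*√527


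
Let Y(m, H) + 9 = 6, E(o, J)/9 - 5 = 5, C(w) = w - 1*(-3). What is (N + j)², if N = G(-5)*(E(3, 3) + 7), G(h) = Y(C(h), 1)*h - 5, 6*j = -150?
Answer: 893025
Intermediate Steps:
C(w) = 3 + w (C(w) = w + 3 = 3 + w)
j = -25 (j = (⅙)*(-150) = -25)
E(o, J) = 90 (E(o, J) = 45 + 9*5 = 45 + 45 = 90)
Y(m, H) = -3 (Y(m, H) = -9 + 6 = -3)
G(h) = -5 - 3*h (G(h) = -3*h - 5 = -5 - 3*h)
N = 970 (N = (-5 - 3*(-5))*(90 + 7) = (-5 + 15)*97 = 10*97 = 970)
(N + j)² = (970 - 25)² = 945² = 893025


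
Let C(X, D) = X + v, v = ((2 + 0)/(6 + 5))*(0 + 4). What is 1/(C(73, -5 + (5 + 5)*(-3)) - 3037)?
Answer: -11/32596 ≈ -0.00033746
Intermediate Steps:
v = 8/11 (v = (2/11)*4 = 8/11 ≈ 0.72727)
C(X, D) = 8/11 + X (C(X, D) = X + 8/11 = 8/11 + X)
1/(C(73, -5 + (5 + 5)*(-3)) - 3037) = 1/((8/11 + 73) - 3037) = 1/(811/11 - 3037) = 1/(-32596/11) = -11/32596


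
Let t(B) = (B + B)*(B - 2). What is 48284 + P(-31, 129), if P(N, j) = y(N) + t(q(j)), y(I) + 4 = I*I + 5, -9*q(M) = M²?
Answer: 6894244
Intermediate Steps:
q(M) = -M²/9
t(B) = 2*B*(-2 + B) (t(B) = (2*B)*(-2 + B) = 2*B*(-2 + B))
y(I) = 1 + I² (y(I) = -4 + (I*I + 5) = -4 + (I² + 5) = -4 + (5 + I²) = 1 + I²)
P(N, j) = 1 + N² - 2*j²*(-2 - j²/9)/9 (P(N, j) = (1 + N²) + 2*(-j²/9)*(-2 - j²/9) = (1 + N²) - 2*j²*(-2 - j²/9)/9 = 1 + N² - 2*j²*(-2 - j²/9)/9)
48284 + P(-31, 129) = 48284 + (1 + (-31)² + (2/81)*129²*(18 + 129²)) = 48284 + (1 + 961 + (2/81)*16641*(18 + 16641)) = 48284 + (1 + 961 + (2/81)*16641*16659) = 48284 + (1 + 961 + 6844998) = 48284 + 6845960 = 6894244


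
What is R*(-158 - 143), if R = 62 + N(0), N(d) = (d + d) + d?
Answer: -18662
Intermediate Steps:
N(d) = 3*d (N(d) = 2*d + d = 3*d)
R = 62 (R = 62 + 3*0 = 62 + 0 = 62)
R*(-158 - 143) = 62*(-158 - 143) = 62*(-301) = -18662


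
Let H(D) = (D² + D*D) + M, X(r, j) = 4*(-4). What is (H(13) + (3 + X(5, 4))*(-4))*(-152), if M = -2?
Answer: -58976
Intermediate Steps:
X(r, j) = -16
H(D) = -2 + 2*D² (H(D) = (D² + D*D) - 2 = (D² + D²) - 2 = 2*D² - 2 = -2 + 2*D²)
(H(13) + (3 + X(5, 4))*(-4))*(-152) = ((-2 + 2*13²) + (3 - 16)*(-4))*(-152) = ((-2 + 2*169) - 13*(-4))*(-152) = ((-2 + 338) + 52)*(-152) = (336 + 52)*(-152) = 388*(-152) = -58976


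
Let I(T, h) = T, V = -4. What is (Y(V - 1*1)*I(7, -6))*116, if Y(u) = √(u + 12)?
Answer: 812*√7 ≈ 2148.4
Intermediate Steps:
Y(u) = √(12 + u)
(Y(V - 1*1)*I(7, -6))*116 = (√(12 + (-4 - 1*1))*7)*116 = (√(12 + (-4 - 1))*7)*116 = (√(12 - 5)*7)*116 = (√7*7)*116 = (7*√7)*116 = 812*√7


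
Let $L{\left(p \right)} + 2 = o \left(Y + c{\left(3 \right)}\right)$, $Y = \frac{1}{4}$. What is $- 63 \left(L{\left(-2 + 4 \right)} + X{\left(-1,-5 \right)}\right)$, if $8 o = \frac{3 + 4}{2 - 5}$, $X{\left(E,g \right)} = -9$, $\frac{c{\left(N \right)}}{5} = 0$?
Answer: $\frac{22323}{32} \approx 697.59$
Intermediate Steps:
$c{\left(N \right)} = 0$ ($c{\left(N \right)} = 5 \cdot 0 = 0$)
$o = - \frac{7}{24}$ ($o = \frac{\left(3 + 4\right) \frac{1}{2 - 5}}{8} = \frac{7 \frac{1}{-3}}{8} = \frac{7 \left(- \frac{1}{3}\right)}{8} = \frac{1}{8} \left(- \frac{7}{3}\right) = - \frac{7}{24} \approx -0.29167$)
$Y = \frac{1}{4} \approx 0.25$
$L{\left(p \right)} = - \frac{199}{96}$ ($L{\left(p \right)} = -2 - \frac{7 \left(\frac{1}{4} + 0\right)}{24} = -2 - \frac{7}{96} = - \frac{199}{96}$)
$- 63 \left(L{\left(-2 + 4 \right)} + X{\left(-1,-5 \right)}\right) = - 63 \left(- \frac{199}{96} - 9\right) = \left(-63\right) \left(- \frac{1063}{96}\right) = \frac{22323}{32}$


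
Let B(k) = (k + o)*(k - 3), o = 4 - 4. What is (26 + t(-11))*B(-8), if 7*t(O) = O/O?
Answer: 16104/7 ≈ 2300.6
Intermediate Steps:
o = 0
B(k) = k*(-3 + k) (B(k) = (k + 0)*(k - 3) = k*(-3 + k))
t(O) = ⅐ (t(O) = (O/O)/7 = (⅐)*1 = ⅐)
(26 + t(-11))*B(-8) = (26 + ⅐)*(-8*(-3 - 8)) = 183*(-8*(-11))/7 = (183/7)*88 = 16104/7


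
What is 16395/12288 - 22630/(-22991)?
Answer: 218338295/94171136 ≈ 2.3185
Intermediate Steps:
16395/12288 - 22630/(-22991) = 16395*(1/12288) - 22630*(-1/22991) = 5465/4096 + 22630/22991 = 218338295/94171136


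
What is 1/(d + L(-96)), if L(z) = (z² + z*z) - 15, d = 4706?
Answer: 1/23123 ≈ 4.3247e-5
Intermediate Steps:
L(z) = -15 + 2*z² (L(z) = (z² + z²) - 15 = 2*z² - 15 = -15 + 2*z²)
1/(d + L(-96)) = 1/(4706 + (-15 + 2*(-96)²)) = 1/(4706 + (-15 + 2*9216)) = 1/(4706 + (-15 + 18432)) = 1/(4706 + 18417) = 1/23123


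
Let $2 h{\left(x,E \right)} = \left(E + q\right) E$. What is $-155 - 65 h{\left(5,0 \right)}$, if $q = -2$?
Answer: $-155$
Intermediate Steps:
$h{\left(x,E \right)} = \frac{E \left(-2 + E\right)}{2}$ ($h{\left(x,E \right)} = \frac{\left(E - 2\right) E}{2} = \frac{\left(-2 + E\right) E}{2} = \frac{E \left(-2 + E\right)}{2}$)
$-155 - 65 h{\left(5,0 \right)} = -155 - 65 \cdot \frac{1}{2} \cdot 0 \left(-2 + 0\right) = -155 - 65 \cdot \frac{1}{2} \cdot 0 \left(-2\right) = -155 - 0 = -155 + 0 = -155$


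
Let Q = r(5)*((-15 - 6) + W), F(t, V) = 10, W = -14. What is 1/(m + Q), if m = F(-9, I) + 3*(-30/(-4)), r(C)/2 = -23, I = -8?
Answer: 2/3285 ≈ 0.00060883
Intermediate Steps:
r(C) = -46 (r(C) = 2*(-23) = -46)
m = 65/2 (m = 10 + 3*(-30/(-4)) = 10 + 3*(-30*(-1/4)) = 10 + 3*(15/2) = 10 + 45/2 = 65/2 ≈ 32.500)
Q = 1610 (Q = -46*((-15 - 6) - 14) = -46*(-21 - 14) = -46*(-35) = 1610)
1/(m + Q) = 1/(65/2 + 1610) = 1/(3285/2) = 2/3285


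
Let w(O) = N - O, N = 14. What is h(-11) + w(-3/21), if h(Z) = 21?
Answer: 246/7 ≈ 35.143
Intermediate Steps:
w(O) = 14 - O
h(-11) + w(-3/21) = 21 + (14 - (-3)/21) = 21 + (14 - 1*(-1/7)) = 21 + (14 + 1/7) = 21 + 99/7 = 246/7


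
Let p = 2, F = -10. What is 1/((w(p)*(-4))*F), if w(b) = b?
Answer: 1/80 ≈ 0.012500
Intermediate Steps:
1/((w(p)*(-4))*F) = 1/((2*(-4))*(-10)) = 1/(-8*(-10)) = 1/80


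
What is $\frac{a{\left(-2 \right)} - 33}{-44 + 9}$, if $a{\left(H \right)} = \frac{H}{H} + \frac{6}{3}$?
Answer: $\frac{6}{7} \approx 0.85714$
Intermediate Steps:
$a{\left(H \right)} = 3$ ($a{\left(H \right)} = 1 + 6 \cdot \frac{1}{3} = 1 + 2 = 3$)
$\frac{a{\left(-2 \right)} - 33}{-44 + 9} = \frac{3 - 33}{-44 + 9} = - \frac{30}{-35} = \left(-30\right) \left(- \frac{1}{35}\right) = \frac{6}{7}$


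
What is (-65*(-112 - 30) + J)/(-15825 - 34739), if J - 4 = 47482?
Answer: -14179/12641 ≈ -1.1217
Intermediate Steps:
J = 47486 (J = 4 + 47482 = 47486)
(-65*(-112 - 30) + J)/(-15825 - 34739) = (-65*(-112 - 30) + 47486)/(-15825 - 34739) = (-65*(-142) + 47486)/(-50564) = (9230 + 47486)*(-1/50564) = 56716*(-1/50564) = -14179/12641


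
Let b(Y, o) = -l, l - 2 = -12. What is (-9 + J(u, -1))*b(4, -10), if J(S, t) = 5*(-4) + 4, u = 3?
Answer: -250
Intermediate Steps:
l = -10 (l = 2 - 12 = -10)
J(S, t) = -16 (J(S, t) = -20 + 4 = -16)
b(Y, o) = 10 (b(Y, o) = -1*(-10) = 10)
(-9 + J(u, -1))*b(4, -10) = (-9 - 16)*10 = -25*10 = -250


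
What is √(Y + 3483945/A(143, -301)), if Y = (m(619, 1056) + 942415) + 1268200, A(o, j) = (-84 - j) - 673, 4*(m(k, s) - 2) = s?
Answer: 13*√75301294/76 ≈ 1484.3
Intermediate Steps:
m(k, s) = 2 + s/4
A(o, j) = -757 - j
Y = 2210881 (Y = ((2 + (¼)*1056) + 942415) + 1268200 = ((2 + 264) + 942415) + 1268200 = (266 + 942415) + 1268200 = 942681 + 1268200 = 2210881)
√(Y + 3483945/A(143, -301)) = √(2210881 + 3483945/(-757 - 1*(-301))) = √(2210881 + 3483945/(-757 + 301)) = √(2210881 + 3483945/(-456)) = √(2210881 + 3483945*(-1/456)) = √(2210881 - 1161315/152) = √(334892597/152) = 13*√75301294/76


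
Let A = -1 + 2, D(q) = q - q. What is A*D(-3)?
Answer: 0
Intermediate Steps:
D(q) = 0
A = 1
A*D(-3) = 1*0 = 0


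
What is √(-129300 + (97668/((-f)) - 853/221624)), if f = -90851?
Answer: I*√13104725777968543852883126/10067381012 ≈ 359.58*I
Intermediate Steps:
√(-129300 + (97668/((-f)) - 853/221624)) = √(-129300 + (97668/((-1*(-90851))) - 853/221624)) = √(-129300 + (97668/90851 - 853*1/221624)) = √(-129300 + (97668*(1/90851) - 853/221624)) = √(-129300 + (97668/90851 - 853/221624)) = √(-129300 + 21568076929/20134762024) = √(-2603403161626271/20134762024) = I*√13104725777968543852883126/10067381012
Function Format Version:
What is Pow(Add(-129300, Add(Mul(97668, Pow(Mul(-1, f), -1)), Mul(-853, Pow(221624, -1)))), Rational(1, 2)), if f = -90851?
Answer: Mul(Rational(1, 10067381012), I, Pow(13104725777968543852883126, Rational(1, 2))) ≈ Mul(359.58, I)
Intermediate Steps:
Pow(Add(-129300, Add(Mul(97668, Pow(Mul(-1, f), -1)), Mul(-853, Pow(221624, -1)))), Rational(1, 2)) = Pow(Add(-129300, Add(Mul(97668, Pow(Mul(-1, -90851), -1)), Mul(-853, Pow(221624, -1)))), Rational(1, 2)) = Pow(Add(-129300, Add(Mul(97668, Pow(90851, -1)), Mul(-853, Rational(1, 221624)))), Rational(1, 2)) = Pow(Add(-129300, Add(Mul(97668, Rational(1, 90851)), Rational(-853, 221624))), Rational(1, 2)) = Pow(Add(-129300, Add(Rational(97668, 90851), Rational(-853, 221624))), Rational(1, 2)) = Pow(Add(-129300, Rational(21568076929, 20134762024)), Rational(1, 2)) = Pow(Rational(-2603403161626271, 20134762024), Rational(1, 2)) = Mul(Rational(1, 10067381012), I, Pow(13104725777968543852883126, Rational(1, 2)))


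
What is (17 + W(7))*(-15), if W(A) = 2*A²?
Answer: -1725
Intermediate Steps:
(17 + W(7))*(-15) = (17 + 2*7²)*(-15) = (17 + 2*49)*(-15) = (17 + 98)*(-15) = 115*(-15) = -1725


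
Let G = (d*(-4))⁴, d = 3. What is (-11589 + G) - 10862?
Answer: -1715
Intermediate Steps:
G = 20736 (G = (3*(-4))⁴ = (-12)⁴ = 20736)
(-11589 + G) - 10862 = (-11589 + 20736) - 10862 = 9147 - 10862 = -1715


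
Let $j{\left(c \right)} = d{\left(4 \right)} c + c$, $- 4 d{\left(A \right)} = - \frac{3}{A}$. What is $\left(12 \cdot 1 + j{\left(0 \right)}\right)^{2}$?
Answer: $144$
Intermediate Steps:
$d{\left(A \right)} = \frac{3}{4 A}$ ($d{\left(A \right)} = - \frac{\left(-3\right) \frac{1}{A}}{4} = \frac{3}{4 A}$)
$j{\left(c \right)} = \frac{19 c}{16}$ ($j{\left(c \right)} = \frac{3}{4 \cdot 4} c + c = \frac{3}{4} \cdot \frac{1}{4} c + c = \frac{3 c}{16} + c = \frac{19 c}{16}$)
$\left(12 \cdot 1 + j{\left(0 \right)}\right)^{2} = \left(12 \cdot 1 + \frac{19}{16} \cdot 0\right)^{2} = \left(12 + 0\right)^{2} = 12^{2} = 144$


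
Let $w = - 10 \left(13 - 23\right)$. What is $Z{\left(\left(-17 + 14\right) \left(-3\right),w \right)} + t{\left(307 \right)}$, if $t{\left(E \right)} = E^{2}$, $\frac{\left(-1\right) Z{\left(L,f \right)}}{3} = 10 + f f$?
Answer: $64219$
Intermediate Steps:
$w = 100$ ($w = \left(-10\right) \left(-10\right) = 100$)
$Z{\left(L,f \right)} = -30 - 3 f^{2}$ ($Z{\left(L,f \right)} = - 3 \left(10 + f f\right) = - 3 \left(10 + f^{2}\right) = -30 - 3 f^{2}$)
$Z{\left(\left(-17 + 14\right) \left(-3\right),w \right)} + t{\left(307 \right)} = \left(-30 - 3 \cdot 100^{2}\right) + 307^{2} = \left(-30 - 30000\right) + 94249 = -30030 + 94249 = 64219$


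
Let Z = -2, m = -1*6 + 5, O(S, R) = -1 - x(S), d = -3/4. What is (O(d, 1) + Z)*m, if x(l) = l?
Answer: 9/4 ≈ 2.2500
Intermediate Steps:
d = -¾ (d = -3*¼ = -¾ ≈ -0.75000)
O(S, R) = -1 - S
m = -1 (m = -6 + 5 = -1)
(O(d, 1) + Z)*m = ((-1 - 1*(-¾)) - 2)*(-1) = ((-1 + ¾) - 2)*(-1) = (-¼ - 2)*(-1) = -9/4*(-1) = 9/4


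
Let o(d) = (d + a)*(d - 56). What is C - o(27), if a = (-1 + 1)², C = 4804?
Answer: 5587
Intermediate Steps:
a = 0 (a = 0² = 0)
o(d) = d*(-56 + d) (o(d) = (d + 0)*(d - 56) = d*(-56 + d))
C - o(27) = 4804 - 27*(-56 + 27) = 4804 - 27*(-29) = 4804 - 1*(-783) = 4804 + 783 = 5587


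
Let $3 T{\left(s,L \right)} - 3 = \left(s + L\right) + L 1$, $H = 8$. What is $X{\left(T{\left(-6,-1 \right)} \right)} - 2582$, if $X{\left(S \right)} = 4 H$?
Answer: $-2550$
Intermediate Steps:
$T{\left(s,L \right)} = 1 + \frac{s}{3} + \frac{2 L}{3}$ ($T{\left(s,L \right)} = 1 + \frac{\left(s + L\right) + L 1}{3} = 1 + \frac{\left(L + s\right) + L}{3} = 1 + \frac{s + 2 L}{3} = 1 + \left(\frac{s}{3} + \frac{2 L}{3}\right) = 1 + \frac{s}{3} + \frac{2 L}{3}$)
$X{\left(S \right)} = 32$ ($X{\left(S \right)} = 4 \cdot 8 = 32$)
$X{\left(T{\left(-6,-1 \right)} \right)} - 2582 = 32 - 2582 = -2550$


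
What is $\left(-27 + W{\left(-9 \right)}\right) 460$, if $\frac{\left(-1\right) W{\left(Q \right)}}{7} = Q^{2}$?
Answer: $-273240$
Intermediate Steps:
$W{\left(Q \right)} = - 7 Q^{2}$
$\left(-27 + W{\left(-9 \right)}\right) 460 = \left(-27 - 7 \left(-9\right)^{2}\right) 460 = \left(-27 - 567\right) 460 = \left(-594\right) 460 = -273240$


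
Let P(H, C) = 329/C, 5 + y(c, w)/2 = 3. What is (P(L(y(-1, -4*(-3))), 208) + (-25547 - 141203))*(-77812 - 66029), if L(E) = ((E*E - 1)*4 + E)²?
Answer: 4988933920311/208 ≈ 2.3985e+10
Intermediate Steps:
y(c, w) = -4 (y(c, w) = -10 + 2*3 = -10 + 6 = -4)
L(E) = (-4 + E + 4*E²)² (L(E) = ((E² - 1)*4 + E)² = ((-1 + E²)*4 + E)² = ((-4 + 4*E²) + E)² = (-4 + E + 4*E²)²)
(P(L(y(-1, -4*(-3))), 208) + (-25547 - 141203))*(-77812 - 66029) = (329/208 + (-25547 - 141203))*(-77812 - 66029) = (329*(1/208) - 166750)*(-143841) = (329/208 - 166750)*(-143841) = -34683671/208*(-143841) = 4988933920311/208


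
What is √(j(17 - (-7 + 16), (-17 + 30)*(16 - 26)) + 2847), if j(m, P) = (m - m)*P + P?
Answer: √2717 ≈ 52.125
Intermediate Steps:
j(m, P) = P (j(m, P) = 0*P + P = 0 + P = P)
√(j(17 - (-7 + 16), (-17 + 30)*(16 - 26)) + 2847) = √((-17 + 30)*(16 - 26) + 2847) = √(13*(-10) + 2847) = √(-130 + 2847) = √2717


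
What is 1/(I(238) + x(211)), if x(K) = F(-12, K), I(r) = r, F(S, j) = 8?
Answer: 1/246 ≈ 0.0040650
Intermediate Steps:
x(K) = 8
1/(I(238) + x(211)) = 1/(238 + 8) = 1/246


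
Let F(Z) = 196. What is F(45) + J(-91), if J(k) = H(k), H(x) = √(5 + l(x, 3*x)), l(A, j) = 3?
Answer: 196 + 2*√2 ≈ 198.83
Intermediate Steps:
H(x) = 2*√2 (H(x) = √(5 + 3) = √8 = 2*√2)
J(k) = 2*√2
F(45) + J(-91) = 196 + 2*√2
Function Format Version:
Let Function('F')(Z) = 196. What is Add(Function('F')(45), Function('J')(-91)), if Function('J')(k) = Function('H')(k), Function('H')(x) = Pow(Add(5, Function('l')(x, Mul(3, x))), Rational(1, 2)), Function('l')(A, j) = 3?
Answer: Add(196, Mul(2, Pow(2, Rational(1, 2)))) ≈ 198.83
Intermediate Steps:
Function('H')(x) = Mul(2, Pow(2, Rational(1, 2))) (Function('H')(x) = Pow(Add(5, 3), Rational(1, 2)) = Pow(8, Rational(1, 2)) = Mul(2, Pow(2, Rational(1, 2))))
Function('J')(k) = Mul(2, Pow(2, Rational(1, 2)))
Add(Function('F')(45), Function('J')(-91)) = Add(196, Mul(2, Pow(2, Rational(1, 2))))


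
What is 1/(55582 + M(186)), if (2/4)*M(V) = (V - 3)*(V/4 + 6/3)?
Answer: 1/73333 ≈ 1.3636e-5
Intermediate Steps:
M(V) = 2*(-3 + V)*(2 + V/4) (M(V) = 2*((V - 3)*(V/4 + 6/3)) = 2*((-3 + V)*(V*(¼) + 6*(⅓))) = 2*((-3 + V)*(V/4 + 2)) = 2*((-3 + V)*(2 + V/4)) = 2*(-3 + V)*(2 + V/4))
1/(55582 + M(186)) = 1/(55582 + (-12 + (½)*186² + (5/2)*186)) = 1/(55582 + (-12 + (½)*34596 + 465)) = 1/(55582 + (-12 + 17298 + 465)) = 1/(55582 + 17751) = 1/73333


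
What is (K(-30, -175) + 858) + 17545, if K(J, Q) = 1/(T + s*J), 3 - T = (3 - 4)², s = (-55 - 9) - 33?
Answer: 53589537/2912 ≈ 18403.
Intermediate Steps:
s = -97 (s = -64 - 33 = -97)
T = 2 (T = 3 - (3 - 4)² = 3 - 1*(-1)² = 3 - 1*1 = 3 - 1 = 2)
K(J, Q) = 1/(2 - 97*J)
(K(-30, -175) + 858) + 17545 = (1/(2 - 97*(-30)) + 858) + 17545 = (1/(2 + 2910) + 858) + 17545 = (1/2912 + 858) + 17545 = 2498497/2912 + 17545 = 53589537/2912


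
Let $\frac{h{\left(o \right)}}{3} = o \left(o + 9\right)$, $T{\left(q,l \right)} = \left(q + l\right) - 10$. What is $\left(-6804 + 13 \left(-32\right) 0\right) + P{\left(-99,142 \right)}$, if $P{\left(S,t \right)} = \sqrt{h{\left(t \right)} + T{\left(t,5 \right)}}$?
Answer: $-6804 + \sqrt{64463} \approx -6550.1$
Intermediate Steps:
$T{\left(q,l \right)} = -10 + l + q$ ($T{\left(q,l \right)} = \left(l + q\right) - 10 = -10 + l + q$)
$h{\left(o \right)} = 3 o \left(9 + o\right)$ ($h{\left(o \right)} = 3 o \left(o + 9\right) = 3 o \left(9 + o\right)$)
$P{\left(S,t \right)} = \sqrt{-5 + t + 3 t \left(9 + t\right)}$ ($P{\left(S,t \right)} = \sqrt{3 t \left(9 + t\right) + \left(-10 + 5 + t\right)} = \sqrt{3 t \left(9 + t\right) + \left(-5 + t\right)} = \sqrt{-5 + t + 3 t \left(9 + t\right)}$)
$\left(-6804 + 13 \left(-32\right) 0\right) + P{\left(-99,142 \right)} = \left(-6804 + 13 \left(-32\right) 0\right) + \sqrt{-5 + 142 + 3 \cdot 142 \left(9 + 142\right)} = \left(-6804 - 0\right) + \sqrt{-5 + 142 + 3 \cdot 142 \cdot 151} = \left(-6804 + 0\right) + \sqrt{-5 + 142 + 64326} = -6804 + \sqrt{64463}$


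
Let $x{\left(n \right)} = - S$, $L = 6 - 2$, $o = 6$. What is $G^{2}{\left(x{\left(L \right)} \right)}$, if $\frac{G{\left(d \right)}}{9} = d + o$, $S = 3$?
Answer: $729$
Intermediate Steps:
$L = 4$ ($L = 6 - 2 = 4$)
$x{\left(n \right)} = -3$ ($x{\left(n \right)} = \left(-1\right) 3 = -3$)
$G{\left(d \right)} = 54 + 9 d$ ($G{\left(d \right)} = 9 \left(d + 6\right) = 9 \left(6 + d\right) = 54 + 9 d$)
$G^{2}{\left(x{\left(L \right)} \right)} = \left(54 + 9 \left(-3\right)\right)^{2} = \left(54 - 27\right)^{2} = 27^{2} = 729$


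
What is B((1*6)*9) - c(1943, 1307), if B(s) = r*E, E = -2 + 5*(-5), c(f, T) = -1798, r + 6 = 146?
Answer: -1982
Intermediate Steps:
r = 140 (r = -6 + 146 = 140)
E = -27 (E = -2 - 25 = -27)
B(s) = -3780 (B(s) = 140*(-27) = -3780)
B((1*6)*9) - c(1943, 1307) = -3780 - 1*(-1798) = -3780 + 1798 = -1982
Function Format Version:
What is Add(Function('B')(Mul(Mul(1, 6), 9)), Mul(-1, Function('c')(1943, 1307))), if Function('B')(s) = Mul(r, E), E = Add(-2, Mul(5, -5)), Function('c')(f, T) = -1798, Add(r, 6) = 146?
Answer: -1982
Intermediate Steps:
r = 140 (r = Add(-6, 146) = 140)
E = -27 (E = Add(-2, -25) = -27)
Function('B')(s) = -3780 (Function('B')(s) = Mul(140, -27) = -3780)
Add(Function('B')(Mul(Mul(1, 6), 9)), Mul(-1, Function('c')(1943, 1307))) = Add(-3780, Mul(-1, -1798)) = Add(-3780, 1798) = -1982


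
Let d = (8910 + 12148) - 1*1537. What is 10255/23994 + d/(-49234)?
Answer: 9126949/295330149 ≈ 0.030904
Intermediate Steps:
d = 19521 (d = 21058 - 1537 = 19521)
10255/23994 + d/(-49234) = 10255/23994 + 19521/(-49234) = 10255*(1/23994) + 19521*(-1/49234) = 10255/23994 - 19521/49234 = 9126949/295330149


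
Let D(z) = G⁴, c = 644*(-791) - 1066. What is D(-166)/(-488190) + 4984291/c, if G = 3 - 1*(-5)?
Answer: -243537190841/24920634930 ≈ -9.7725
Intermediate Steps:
G = 8 (G = 3 + 5 = 8)
c = -510470 (c = -509404 - 1066 = -510470)
D(z) = 4096 (D(z) = 8⁴ = 4096)
D(-166)/(-488190) + 4984291/c = 4096/(-488190) + 4984291/(-510470) = 4096*(-1/488190) + 4984291*(-1/510470) = -2048/244095 - 4984291/510470 = -243537190841/24920634930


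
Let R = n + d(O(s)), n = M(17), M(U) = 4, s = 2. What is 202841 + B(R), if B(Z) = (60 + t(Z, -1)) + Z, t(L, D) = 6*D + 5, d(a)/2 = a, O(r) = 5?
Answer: 202914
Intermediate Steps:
d(a) = 2*a
n = 4
t(L, D) = 5 + 6*D
R = 14 (R = 4 + 2*5 = 4 + 10 = 14)
B(Z) = 59 + Z (B(Z) = (60 + (5 + 6*(-1))) + Z = (60 + (5 - 6)) + Z = (60 - 1) + Z = 59 + Z)
202841 + B(R) = 202841 + (59 + 14) = 202841 + 73 = 202914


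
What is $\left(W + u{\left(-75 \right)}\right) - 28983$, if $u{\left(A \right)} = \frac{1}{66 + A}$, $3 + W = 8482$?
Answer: $- \frac{184537}{9} \approx -20504.0$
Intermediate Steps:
$W = 8479$ ($W = -3 + 8482 = 8479$)
$\left(W + u{\left(-75 \right)}\right) - 28983 = \left(8479 + \frac{1}{66 - 75}\right) - 28983 = \left(8479 + \frac{1}{-9}\right) - 28983 = \left(8479 - \frac{1}{9}\right) - 28983 = \frac{76310}{9} - 28983 = - \frac{184537}{9}$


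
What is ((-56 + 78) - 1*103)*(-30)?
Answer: 2430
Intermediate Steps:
((-56 + 78) - 1*103)*(-30) = (22 - 103)*(-30) = -81*(-30) = 2430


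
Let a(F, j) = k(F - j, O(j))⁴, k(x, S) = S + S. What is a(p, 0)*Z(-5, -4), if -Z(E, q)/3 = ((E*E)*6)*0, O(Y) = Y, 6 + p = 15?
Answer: 0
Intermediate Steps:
p = 9 (p = -6 + 15 = 9)
k(x, S) = 2*S
Z(E, q) = 0 (Z(E, q) = -3*(E*E)*6*0 = -3*E²*6*0 = -3*6*E²*0 = -3*0 = 0)
a(F, j) = 16*j⁴ (a(F, j) = (2*j)⁴ = 16*j⁴)
a(p, 0)*Z(-5, -4) = (16*0⁴)*0 = (16*0)*0 = 0*0 = 0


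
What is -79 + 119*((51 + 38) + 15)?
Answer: 12297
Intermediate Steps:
-79 + 119*((51 + 38) + 15) = -79 + 119*(89 + 15) = -79 + 119*104 = -79 + 12376 = 12297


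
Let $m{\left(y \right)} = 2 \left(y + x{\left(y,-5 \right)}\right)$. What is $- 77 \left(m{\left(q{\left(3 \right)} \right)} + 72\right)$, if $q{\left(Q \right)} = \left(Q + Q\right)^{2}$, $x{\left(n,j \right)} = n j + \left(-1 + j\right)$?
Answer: $17556$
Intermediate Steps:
$x{\left(n,j \right)} = -1 + j + j n$ ($x{\left(n,j \right)} = j n + \left(-1 + j\right) = -1 + j + j n$)
$q{\left(Q \right)} = 4 Q^{2}$ ($q{\left(Q \right)} = \left(2 Q\right)^{2} = 4 Q^{2}$)
$m{\left(y \right)} = -12 - 8 y$ ($m{\left(y \right)} = 2 \left(y - \left(6 + 5 y\right)\right) = 2 \left(-6 - 4 y\right) = -12 - 8 y$)
$- 77 \left(m{\left(q{\left(3 \right)} \right)} + 72\right) = - 77 \left(\left(-12 - 8 \cdot 4 \cdot 3^{2}\right) + 72\right) = - 77 \left(\left(-12 - 8 \cdot 4 \cdot 9\right) + 72\right) = - 77 \left(\left(-12 - 288\right) + 72\right) = - 77 \left(-300 + 72\right) = \left(-77\right) \left(-228\right) = 17556$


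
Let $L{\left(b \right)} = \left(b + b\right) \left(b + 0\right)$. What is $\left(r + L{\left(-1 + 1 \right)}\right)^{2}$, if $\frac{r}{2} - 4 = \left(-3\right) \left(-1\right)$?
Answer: $196$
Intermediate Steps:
$r = 14$ ($r = 8 + 2 \left(\left(-3\right) \left(-1\right)\right) = 8 + 2 \cdot 3 = 8 + 6 = 14$)
$L{\left(b \right)} = 2 b^{2}$ ($L{\left(b \right)} = 2 b b = 2 b^{2}$)
$\left(r + L{\left(-1 + 1 \right)}\right)^{2} = \left(14 + 2 \left(-1 + 1\right)^{2}\right)^{2} = \left(14 + 2 \cdot 0^{2}\right)^{2} = \left(14 + 2 \cdot 0\right)^{2} = \left(14 + 0\right)^{2} = 14^{2} = 196$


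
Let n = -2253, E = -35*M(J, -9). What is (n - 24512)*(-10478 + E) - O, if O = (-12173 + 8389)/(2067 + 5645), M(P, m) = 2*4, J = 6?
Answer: 277572107153/964 ≈ 2.8794e+8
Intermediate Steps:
M(P, m) = 8
E = -280 (E = -35*8 = -280)
O = -473/964 (O = -3784/7712 = -3784*1/7712 = -473/964 ≈ -0.49066)
(n - 24512)*(-10478 + E) - O = (-2253 - 24512)*(-10478 - 280) - 1*(-473/964) = -26765*(-10758) + 473/964 = 287937870 + 473/964 = 277572107153/964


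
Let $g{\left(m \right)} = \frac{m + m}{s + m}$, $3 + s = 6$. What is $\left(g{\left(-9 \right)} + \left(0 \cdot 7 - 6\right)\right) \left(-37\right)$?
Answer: $111$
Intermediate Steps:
$s = 3$ ($s = -3 + 6 = 3$)
$g{\left(m \right)} = \frac{2 m}{3 + m}$ ($g{\left(m \right)} = \frac{m + m}{3 + m} = \frac{2 m}{3 + m}$)
$\left(g{\left(-9 \right)} + \left(0 \cdot 7 - 6\right)\right) \left(-37\right) = \left(2 \left(-9\right) \frac{1}{3 - 9} + \left(0 \cdot 7 - 6\right)\right) \left(-37\right) = \left(2 \left(-9\right) \frac{1}{-6} + \left(0 - 6\right)\right) \left(-37\right) = \left(2 \left(-9\right) \left(- \frac{1}{6}\right) - 6\right) \left(-37\right) = \left(3 - 6\right) \left(-37\right) = \left(-3\right) \left(-37\right) = 111$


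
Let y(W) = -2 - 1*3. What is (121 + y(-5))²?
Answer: 13456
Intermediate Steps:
y(W) = -5 (y(W) = -2 - 3 = -5)
(121 + y(-5))² = (121 - 5)² = 116² = 13456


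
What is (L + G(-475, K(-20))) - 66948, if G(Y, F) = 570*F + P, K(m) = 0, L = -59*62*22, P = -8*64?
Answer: -147936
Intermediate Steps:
P = -512
L = -80476 (L = -3658*22 = -80476)
G(Y, F) = -512 + 570*F (G(Y, F) = 570*F - 512 = -512 + 570*F)
(L + G(-475, K(-20))) - 66948 = (-80476 + (-512 + 570*0)) - 66948 = (-80476 + (-512 + 0)) - 66948 = (-80476 - 512) - 66948 = -80988 - 66948 = -147936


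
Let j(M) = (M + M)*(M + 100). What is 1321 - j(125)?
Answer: -54929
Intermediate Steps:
j(M) = 2*M*(100 + M) (j(M) = (2*M)*(100 + M) = 2*M*(100 + M))
1321 - j(125) = 1321 - 2*125*(100 + 125) = 1321 - 2*125*225 = 1321 - 1*56250 = 1321 - 56250 = -54929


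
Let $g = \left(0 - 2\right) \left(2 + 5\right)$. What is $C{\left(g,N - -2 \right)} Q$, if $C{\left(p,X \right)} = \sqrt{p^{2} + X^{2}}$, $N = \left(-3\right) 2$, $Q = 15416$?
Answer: $30832 \sqrt{53} \approx 2.2446 \cdot 10^{5}$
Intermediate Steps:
$g = -14$ ($g = \left(-2\right) 7 = -14$)
$N = -6$
$C{\left(p,X \right)} = \sqrt{X^{2} + p^{2}}$
$C{\left(g,N - -2 \right)} Q = \sqrt{\left(-6 - -2\right)^{2} + \left(-14\right)^{2}} \cdot 15416 = \sqrt{\left(-6 + 2\right)^{2} + 196} \cdot 15416 = \sqrt{\left(-4\right)^{2} + 196} \cdot 15416 = \sqrt{16 + 196} \cdot 15416 = \sqrt{212} \cdot 15416 = 2 \sqrt{53} \cdot 15416 = 30832 \sqrt{53}$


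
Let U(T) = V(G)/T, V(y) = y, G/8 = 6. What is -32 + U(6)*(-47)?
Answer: -408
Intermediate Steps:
G = 48 (G = 8*6 = 48)
U(T) = 48/T
-32 + U(6)*(-47) = -32 + (48/6)*(-47) = -32 + (48*(1/6))*(-47) = -32 + 8*(-47) = -32 - 376 = -408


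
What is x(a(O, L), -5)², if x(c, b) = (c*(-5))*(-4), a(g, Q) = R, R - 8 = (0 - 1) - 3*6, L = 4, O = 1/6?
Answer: 48400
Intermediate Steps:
O = ⅙ ≈ 0.16667
R = -11 (R = 8 + ((0 - 1) - 3*6) = 8 + (-1 - 18) = 8 - 19 = -11)
a(g, Q) = -11
x(c, b) = 20*c (x(c, b) = -5*c*(-4) = 20*c)
x(a(O, L), -5)² = (20*(-11))² = (-220)² = 48400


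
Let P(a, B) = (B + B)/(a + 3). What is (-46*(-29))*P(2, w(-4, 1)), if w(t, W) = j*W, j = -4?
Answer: -10672/5 ≈ -2134.4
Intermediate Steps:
w(t, W) = -4*W
P(a, B) = 2*B/(3 + a) (P(a, B) = (2*B)/(3 + a) = 2*B/(3 + a))
(-46*(-29))*P(2, w(-4, 1)) = (-46*(-29))*(2*(-4*1)/(3 + 2)) = 1334*(2*(-4)/5) = 1334*(2*(-4)*(⅕)) = 1334*(-8/5) = -10672/5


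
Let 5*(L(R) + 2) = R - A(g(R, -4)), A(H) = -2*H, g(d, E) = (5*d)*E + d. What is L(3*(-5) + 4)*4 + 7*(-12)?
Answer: 1168/5 ≈ 233.60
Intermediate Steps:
g(d, E) = d + 5*E*d (g(d, E) = 5*E*d + d = d + 5*E*d)
L(R) = -2 - 37*R/5 (L(R) = -2 + (R - (-2)*R*(1 + 5*(-4)))/5 = -2 + (R - (-2)*R*(1 - 20))/5 = -2 + (R - (-2)*R*(-19))/5 = -2 + (R - (-2)*(-19*R))/5 = -2 + (R - 38*R)/5 = -2 + (-37*R)/5 = -2 - 37*R/5)
L(3*(-5) + 4)*4 + 7*(-12) = (-2 - 37*(3*(-5) + 4)/5)*4 + 7*(-12) = (-2 - 37*(-15 + 4)/5)*4 - 84 = (-2 - 37/5*(-11))*4 - 84 = (-2 + 407/5)*4 - 84 = (397/5)*4 - 84 = 1588/5 - 84 = 1168/5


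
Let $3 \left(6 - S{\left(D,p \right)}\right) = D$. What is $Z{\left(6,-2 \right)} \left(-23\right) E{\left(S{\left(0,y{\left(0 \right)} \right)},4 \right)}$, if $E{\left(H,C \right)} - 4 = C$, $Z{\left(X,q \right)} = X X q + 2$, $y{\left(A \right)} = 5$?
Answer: $12880$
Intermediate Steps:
$S{\left(D,p \right)} = 6 - \frac{D}{3}$
$Z{\left(X,q \right)} = 2 + q X^{2}$ ($Z{\left(X,q \right)} = X^{2} q + 2 = q X^{2} + 2 = 2 + q X^{2}$)
$E{\left(H,C \right)} = 4 + C$
$Z{\left(6,-2 \right)} \left(-23\right) E{\left(S{\left(0,y{\left(0 \right)} \right)},4 \right)} = \left(2 - 2 \cdot 6^{2}\right) \left(-23\right) \left(4 + 4\right) = \left(2 - 72\right) \left(-23\right) 8 = \left(-70\right) \left(-23\right) 8 = 1610 \cdot 8 = 12880$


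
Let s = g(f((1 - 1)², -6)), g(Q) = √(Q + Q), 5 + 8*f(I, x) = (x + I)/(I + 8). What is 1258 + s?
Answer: 1258 + I*√23/4 ≈ 1258.0 + 1.199*I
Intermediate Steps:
f(I, x) = -5/8 + (I + x)/(8*(8 + I)) (f(I, x) = -5/8 + ((x + I)/(I + 8))/8 = -5/8 + ((I + x)/(8 + I))/8 = -5/8 + (I + x)/(8*(8 + I)))
g(Q) = √2*√Q (g(Q) = √(2*Q) = √2*√Q)
s = I*√23/4 (s = √2*√((-40 - 6 - 4*(1 - 1)²)/(8*(8 + (1 - 1)²))) = √2*√((-40 - 6 - 4*0²)/(8*(8 + 0²))) = √2*√((-40 - 6 - 4*0)/(8*(8 + 0))) = √2*√((⅛)*(-40 - 6 + 0)/8) = √2*√((⅛)*(⅛)*(-46)) = √2*√(-23/32) = √2*(I*√46/8) = I*√23/4 ≈ 1.199*I)
1258 + s = 1258 + I*√23/4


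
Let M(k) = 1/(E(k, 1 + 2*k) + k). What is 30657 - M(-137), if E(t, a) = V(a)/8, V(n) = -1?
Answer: 33630737/1097 ≈ 30657.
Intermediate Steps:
E(t, a) = -⅛ (E(t, a) = -1/8 = -1*⅛ = -⅛)
M(k) = 1/(-⅛ + k)
30657 - M(-137) = 30657 - 8/(-1 + 8*(-137)) = 30657 - 8/(-1 - 1096) = 30657 - 8/(-1097) = 30657 - 8*(-1)/1097 = 30657 - 1*(-8/1097) = 30657 + 8/1097 = 33630737/1097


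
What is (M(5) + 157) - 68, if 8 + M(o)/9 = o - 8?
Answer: -10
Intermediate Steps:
M(o) = -144 + 9*o (M(o) = -72 + 9*(o - 8) = -72 + 9*(-8 + o) = -72 + (-72 + 9*o) = -144 + 9*o)
(M(5) + 157) - 68 = ((-144 + 9*5) + 157) - 68 = ((-144 + 45) + 157) - 68 = (-99 + 157) - 68 = 58 - 68 = -10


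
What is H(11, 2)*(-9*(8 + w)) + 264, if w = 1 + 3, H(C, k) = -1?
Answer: 372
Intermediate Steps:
w = 4
H(11, 2)*(-9*(8 + w)) + 264 = -(-9)*(8 + 4) + 264 = -(-9)*12 + 264 = -1*(-108) + 264 = 108 + 264 = 372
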